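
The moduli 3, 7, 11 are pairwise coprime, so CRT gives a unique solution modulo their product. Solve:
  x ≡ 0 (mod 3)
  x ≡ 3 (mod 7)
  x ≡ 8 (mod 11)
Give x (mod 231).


Moduli 3, 7, 11 are pairwise coprime; by CRT there is a unique solution modulo M = 3 · 7 · 11 = 231.
Solve pairwise, accumulating the modulus:
  Start with x ≡ 0 (mod 3).
  Combine with x ≡ 3 (mod 7): since gcd(3, 7) = 1, we get a unique residue mod 21.
    Write x = 0 + 3·t and substitute into x ≡ 3 (mod 7): 3·t ≡ 3 − 0 = 3 (mod 7).
    The inverse of 3 mod 7 is 5 (since 3·5 = 15 = 2·7 + 1), so t ≡ 5·3 = 15 ≡ 1 (mod 7).
    Then x = 0 + 3·1 = 3, valid modulo lcm(3, 7) = 21: x ≡ 3 (mod 21).
  Combine with x ≡ 8 (mod 11): since gcd(21, 11) = 1, we get a unique residue mod 231.
    Write x = 3 + 21·t and substitute into x ≡ 8 (mod 11): 21·t ≡ 8 − 3 = 5 (mod 11).
    Reduce coefficients mod 11: 10·t ≡ 5 (mod 11).
    The inverse of 10 mod 11 is 10 (since 10·10 = 100 = 9·11 + 1), so t ≡ 10·5 = 50 ≡ 6 (mod 11).
    Then x = 3 + 21·6 = 129, valid modulo lcm(21, 11) = 231: x ≡ 129 (mod 231).
Verify: 129 mod 3 = 0 ✓, 129 mod 7 = 3 ✓, 129 mod 11 = 8 ✓.

x ≡ 129 (mod 231).


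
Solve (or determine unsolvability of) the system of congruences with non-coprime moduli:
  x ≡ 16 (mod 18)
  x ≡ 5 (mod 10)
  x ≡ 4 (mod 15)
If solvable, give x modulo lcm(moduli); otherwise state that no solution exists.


Moduli 18, 10, 15 are not pairwise coprime, so CRT works modulo lcm(m_i) when all pairwise compatibility conditions hold.
Pairwise compatibility: gcd(m_i, m_j) must divide a_i - a_j for every pair.
Merge one congruence at a time:
  Start: x ≡ 16 (mod 18).
  Combine with x ≡ 5 (mod 10): gcd(18, 10) = 2, and 5 - 16 = -11 is NOT divisible by 2.
    ⇒ system is inconsistent (no integer solution).

No solution (the system is inconsistent).


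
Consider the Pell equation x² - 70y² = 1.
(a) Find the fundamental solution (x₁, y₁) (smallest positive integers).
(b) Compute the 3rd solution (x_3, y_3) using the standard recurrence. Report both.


Step 1: Find the fundamental solution (x₁, y₁) of x² - 70y² = 1.
  Expand √70 as a continued fraction. a₀ = ⌊√70⌋ = 8; iterate m_{k+1} = d_k·a_k − m_k, d_{k+1} = (70 − m_{k+1}²)/d_k, a_{k+1} = ⌊(a₀ + m_{k+1})/d_{k+1}⌋ (starting m₀ = 0, d₀ = 1), with convergents p_k = a_k·p_{k-1} + p_{k-2}, q_k = a_k·q_{k-1} + q_{k-2} (p₋₁ = 1, q₋₁ = 0):
  k = 0: a₀ = 8; p₀/q₀ = 8/1; p₀² − 70·q₀² = 64 − 70 = -6.
  k = 1: m = 8, d = 6, a = ⌊(8 + 8)/6⌋ = 2; p/q = (2·8 + 1)/(2·1 + 0) = 17/2; p² − 70·q² = 289 − 280 = 9.
  k = 2: m = 4, d = 9, a = ⌊(8 + 4)/9⌋ = 1; p/q = (1·17 + 8)/(1·2 + 1) = 25/3; p² − 70·q² = 625 − 630 = -5.
  k = 3: m = 5, d = 5, a = ⌊(8 + 5)/5⌋ = 2; p/q = (2·25 + 17)/(2·3 + 2) = 67/8; p² − 70·q² = 4489 − 4480 = 9.
  k = 4: m = 5, d = 9, a = ⌊(8 + 5)/9⌋ = 1; p/q = (1·67 + 25)/(1·8 + 3) = 92/11; p² − 70·q² = 8464 − 8470 = -6.
  k = 5: m = 4, d = 6, a = ⌊(8 + 4)/6⌋ = 2; p/q = (2·92 + 67)/(2·11 + 8) = 251/30; p² − 70·q² = 63001 − 63000 = 1.
  The first convergent with p² − 70·q² = 1 gives the fundamental solution (x₁, y₁) = (251, 30).
Step 2: Apply the recurrence (x_{n+1}, y_{n+1}) = (x₁x_n + 70y₁y_n, x₁y_n + y₁x_n) repeatedly.
  From (x_1, y_1) = (251, 30): x_2 = 251·251 + 70·30·30 = 126001; y_2 = 251·30 + 30·251 = 15060.
  From (x_2, y_2) = (126001, 15060): x_3 = 251·126001 + 70·30·15060 = 63252251; y_3 = 251·15060 + 30·126001 = 7560090.
Step 3: Verify x_3² - 70·y_3² = 4000847256567001 - 4000847256567000 = 1 (should be 1). ✓

(x_1, y_1) = (251, 30); (x_3, y_3) = (63252251, 7560090).


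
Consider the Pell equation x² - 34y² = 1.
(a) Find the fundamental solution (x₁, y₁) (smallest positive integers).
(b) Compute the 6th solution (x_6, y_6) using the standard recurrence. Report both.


Step 1: Find the fundamental solution (x₁, y₁) of x² - 34y² = 1.
  Expand √34 as a continued fraction. a₀ = ⌊√34⌋ = 5; iterate m_{k+1} = d_k·a_k − m_k, d_{k+1} = (34 − m_{k+1}²)/d_k, a_{k+1} = ⌊(a₀ + m_{k+1})/d_{k+1}⌋ (starting m₀ = 0, d₀ = 1), with convergents p_k = a_k·p_{k-1} + p_{k-2}, q_k = a_k·q_{k-1} + q_{k-2} (p₋₁ = 1, q₋₁ = 0):
  k = 0: a₀ = 5; p₀/q₀ = 5/1; p₀² − 34·q₀² = 25 − 34 = -9.
  k = 1: m = 5, d = 9, a = ⌊(5 + 5)/9⌋ = 1; p/q = (1·5 + 1)/(1·1 + 0) = 6/1; p² − 34·q² = 36 − 34 = 2.
  k = 2: m = 4, d = 2, a = ⌊(5 + 4)/2⌋ = 4; p/q = (4·6 + 5)/(4·1 + 1) = 29/5; p² − 34·q² = 841 − 850 = -9.
  k = 3: m = 4, d = 9, a = ⌊(5 + 4)/9⌋ = 1; p/q = (1·29 + 6)/(1·5 + 1) = 35/6; p² − 34·q² = 1225 − 1224 = 1.
  The first convergent with p² − 34·q² = 1 gives the fundamental solution (x₁, y₁) = (35, 6).
Step 2: Apply the recurrence (x_{n+1}, y_{n+1}) = (x₁x_n + 34y₁y_n, x₁y_n + y₁x_n) repeatedly.
  From (x_1, y_1) = (35, 6): x_2 = 35·35 + 34·6·6 = 2449; y_2 = 35·6 + 6·35 = 420.
  From (x_2, y_2) = (2449, 420): x_3 = 35·2449 + 34·6·420 = 171395; y_3 = 35·420 + 6·2449 = 29394.
  From (x_3, y_3) = (171395, 29394): x_4 = 35·171395 + 34·6·29394 = 11995201; y_4 = 35·29394 + 6·171395 = 2057160.
  From (x_4, y_4) = (11995201, 2057160): x_5 = 35·11995201 + 34·6·2057160 = 839492675; y_5 = 35·2057160 + 6·11995201 = 143971806.
  From (x_5, y_5) = (839492675, 143971806): x_6 = 35·839492675 + 34·6·143971806 = 58752492049; y_6 = 35·143971806 + 6·839492675 = 10075969260.
Step 3: Verify x_6² - 34·y_6² = 3451855321967808218401 - 3451855321967808218400 = 1 (should be 1). ✓

(x_1, y_1) = (35, 6); (x_6, y_6) = (58752492049, 10075969260).


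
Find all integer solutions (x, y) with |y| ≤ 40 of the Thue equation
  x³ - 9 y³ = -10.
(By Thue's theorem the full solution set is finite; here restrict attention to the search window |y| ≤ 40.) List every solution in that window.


The equation is x³ - 9y³ = -10. For fixed y, x³ = 9·y³ − 10, so a solution requires the RHS to be a perfect cube.
Strategy: iterate y from -40 to 40, compute RHS = 9·y³ − 10, and check whether it is a (positive or negative) perfect cube.
Check small values of y:
  y = 0: RHS = -10 is not a perfect cube.
  y = 1: RHS = -1 = (-1)³ ⇒ x = -1 works.
  y = -1: RHS = -19 is not a perfect cube.
  y = 2: RHS = 62 is not a perfect cube.
  y = -2: RHS = -82 is not a perfect cube.
  y = 3: RHS = 233 is not a perfect cube.
  y = -3: RHS = -253 is not a perfect cube.
Continuing the search up to |y| = 40 finds no further solutions beyond those listed.
Collected solutions: (-1, 1).

Solutions (with |y| ≤ 40): (-1, 1).


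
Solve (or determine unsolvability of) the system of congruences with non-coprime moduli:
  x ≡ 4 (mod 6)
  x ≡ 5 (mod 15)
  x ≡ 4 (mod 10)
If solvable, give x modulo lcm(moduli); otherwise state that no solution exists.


Moduli 6, 15, 10 are not pairwise coprime, so CRT works modulo lcm(m_i) when all pairwise compatibility conditions hold.
Pairwise compatibility: gcd(m_i, m_j) must divide a_i - a_j for every pair.
Merge one congruence at a time:
  Start: x ≡ 4 (mod 6).
  Combine with x ≡ 5 (mod 15): gcd(6, 15) = 3, and 5 - 4 = 1 is NOT divisible by 3.
    ⇒ system is inconsistent (no integer solution).

No solution (the system is inconsistent).


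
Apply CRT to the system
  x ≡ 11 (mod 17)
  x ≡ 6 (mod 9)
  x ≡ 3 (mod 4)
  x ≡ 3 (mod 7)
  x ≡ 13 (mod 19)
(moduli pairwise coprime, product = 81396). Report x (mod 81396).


Product of moduli M = 17 · 9 · 4 · 7 · 19 = 81396.
Merge one congruence at a time:
  Start: x ≡ 11 (mod 17).
  Combine with x ≡ 6 (mod 9); new modulus lcm = 153.
    Write x = 11 + 17·t and substitute into x ≡ 6 (mod 9): 17·t ≡ 6 − 11 = -5 (mod 9).
    Reduce coefficients mod 9: 8·t ≡ 4 (mod 9).
    The inverse of 8 mod 9 is 8 (since 8·8 = 64 = 7·9 + 1), so t ≡ 8·4 = 32 ≡ 5 (mod 9).
    Then x = 11 + 17·5 = 96, valid modulo lcm(17, 9) = 153: x ≡ 96 (mod 153).
  Combine with x ≡ 3 (mod 4); new modulus lcm = 612.
    Write x = 96 + 153·t and substitute into x ≡ 3 (mod 4): 153·t ≡ 3 − 96 = -93 (mod 4).
    Reduce coefficients mod 4: 1·t ≡ 3 (mod 4).
    So t ≡ 3 (mod 4).
    Then x = 96 + 153·3 = 555, valid modulo lcm(153, 4) = 612: x ≡ 555 (mod 612).
  Combine with x ≡ 3 (mod 7); new modulus lcm = 4284.
    Write x = 555 + 612·t and substitute into x ≡ 3 (mod 7): 612·t ≡ 3 − 555 = -552 (mod 7).
    Reduce coefficients mod 7: 3·t ≡ 1 (mod 7).
    The inverse of 3 mod 7 is 5 (since 3·5 = 15 = 2·7 + 1), so t ≡ 5·1 = 5 ≡ 5 (mod 7).
    Then x = 555 + 612·5 = 3615, valid modulo lcm(612, 7) = 4284: x ≡ 3615 (mod 4284).
  Combine with x ≡ 13 (mod 19); new modulus lcm = 81396.
    Write x = 3615 + 4284·t and substitute into x ≡ 13 (mod 19): 4284·t ≡ 13 − 3615 = -3602 (mod 19).
    Reduce coefficients mod 19: 9·t ≡ 8 (mod 19).
    The inverse of 9 mod 19 is 17 (since 9·17 = 153 = 8·19 + 1), so t ≡ 17·8 = 136 ≡ 3 (mod 19).
    Then x = 3615 + 4284·3 = 16467, valid modulo lcm(4284, 19) = 81396: x ≡ 16467 (mod 81396).
Verify against each original: 16467 mod 17 = 11, 16467 mod 9 = 6, 16467 mod 4 = 3, 16467 mod 7 = 3, 16467 mod 19 = 13.

x ≡ 16467 (mod 81396).


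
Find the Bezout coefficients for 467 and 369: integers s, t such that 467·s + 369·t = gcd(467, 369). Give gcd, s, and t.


Euclidean algorithm on (467, 369) — divide until remainder is 0:
  467 = 1 · 369 + 98
  369 = 3 · 98 + 75
  98 = 1 · 75 + 23
  75 = 3 · 23 + 6
  23 = 3 · 6 + 5
  6 = 1 · 5 + 1
  5 = 5 · 1 + 0
gcd(467, 369) = 1.
Track Bezout coefficients alongside the remainders: start with r₀ = 467 = a·1 + b·0 (s = 1, t = 0) and r₁ = 369 = a·0 + b·1 (s = 0, t = 1); each new remainder r_{k+1} = r_{k-1} − q_k·r_k inherits s_{k+1} = s_{k-1} − q_k·s_k, t_{k+1} = t_{k-1} − q_k·t_k, so r_k = a·s_k + b·t_k at every step:
  q = 1: r = 98, s = 1 − 1·0 = 1, t = 0 − 1·1 = -1  (check: 467·1 + 369·(-1) = 98)
  q = 3: r = 75, s = 0 − 3·1 = -3, t = 1 − 3·(-1) = 4  (check: 467·(-3) + 369·4 = 75)
  q = 1: r = 23, s = 1 − 1·(-3) = 4, t = -1 − 1·4 = -5  (check: 467·4 + 369·(-5) = 23)
  q = 3: r = 6, s = -3 − 3·4 = -15, t = 4 − 3·(-5) = 19  (check: 467·(-15) + 369·19 = 6)
  q = 3: r = 5, s = 4 − 3·(-15) = 49, t = -5 − 3·19 = -62  (check: 467·49 + 369·(-62) = 5)
  q = 1: r = 1, s = -15 − 1·49 = -64, t = 19 − 1·(-62) = 81  (check: 467·(-64) + 369·81 = 1)
The row with r = 1 (the gcd) gives the Bezout coefficients s = -64, t = 81.
Result: 467 · (-64) + 369 · (81) = 1.

gcd(467, 369) = 1; s = -64, t = 81 (check: 467·(-64) + 369·81 = 1).


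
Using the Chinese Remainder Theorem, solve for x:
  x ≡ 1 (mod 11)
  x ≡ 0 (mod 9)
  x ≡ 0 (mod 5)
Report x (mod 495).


Moduli 11, 9, 5 are pairwise coprime; by CRT there is a unique solution modulo M = 11 · 9 · 5 = 495.
Solve pairwise, accumulating the modulus:
  Start with x ≡ 1 (mod 11).
  Combine with x ≡ 0 (mod 9): since gcd(11, 9) = 1, we get a unique residue mod 99.
    Write x = 1 + 11·t and substitute into x ≡ 0 (mod 9): 11·t ≡ 0 − 1 = -1 (mod 9).
    Reduce coefficients mod 9: 2·t ≡ 8 (mod 9).
    The inverse of 2 mod 9 is 5 (since 2·5 = 10 = 1·9 + 1), so t ≡ 5·8 = 40 ≡ 4 (mod 9).
    Then x = 1 + 11·4 = 45, valid modulo lcm(11, 9) = 99: x ≡ 45 (mod 99).
  Combine with x ≡ 0 (mod 5): since gcd(99, 5) = 1, we get a unique residue mod 495.
    Write x = 45 + 99·t and substitute into x ≡ 0 (mod 5): 99·t ≡ 0 − 45 = -45 (mod 5).
    Reduce coefficients mod 5: 4·t ≡ 0 (mod 5).
    The inverse of 4 mod 5 is 4 (since 4·4 = 16 = 3·5 + 1), so t ≡ 4·0 = 0 ≡ 0 (mod 5).
    Then x = 45 + 99·0 = 45, valid modulo lcm(99, 5) = 495: x ≡ 45 (mod 495).
Verify: 45 mod 11 = 1 ✓, 45 mod 9 = 0 ✓, 45 mod 5 = 0 ✓.

x ≡ 45 (mod 495).


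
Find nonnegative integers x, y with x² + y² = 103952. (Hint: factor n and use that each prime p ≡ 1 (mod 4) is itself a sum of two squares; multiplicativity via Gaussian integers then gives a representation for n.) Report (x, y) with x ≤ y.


Step 1: Factor n = 103952 = 2^4 · 73 · 89.
Step 2: Check the mod-4 condition on each prime factor: 2 = 2 (special); 73 ≡ 1 (mod 4), exponent 1; 89 ≡ 1 (mod 4), exponent 1.
All primes ≡ 3 (mod 4) appear to even exponent (or don't appear), so by the two-squares theorem n IS expressible as a sum of two squares.
Step 3: Build a representation. Group n = k² · m with k = 4 and m = 73 · 89 = 6497 (a product of primes ≡ 1 (mod 4)); a representation of m scales to one of n via (k·x)² + (k·y)² = k²(x² + y²). Each prime p ≡ 1 (mod 4) is itself a sum of two squares; find a² by testing p − a² for a perfect square:
  73: 73 − 1² = 72, 73 − 2² = 69, 73 − 3² = 64 = 8² ⇒ 73 = 3² + 8².
  89: 89 − 1² = 88, 89 − 2² = 85, 89 − 3² = 80, 89 − 4² = 73, 89 − 5² = 64 = 8² ⇒ 89 = 5² + 8².
  Combine using the Brahmagupta–Fibonacci identity (a² + b²)(c² + d²) = (ac − bd)² + (ad + bc)² = (ac + bd)² + (ad − bc)²:
  73 · 89 = 6497: from (3² + 8²)(5² + 8²), take (3·5 − 8·8, 3·8 + 8·5) = (15 − 64, 24 + 40) = (-49, 64); dropping signs (only squares matter) gives (49, 64); check 49² + 64² = 2401 + 4096 = 6497 ✓.
  Scale by k = 4: (4·49, 4·64) = (196, 256).
Step 4: Order so x ≤ y and verify: 196² + 256² = 38416 + 65536 = 103952 = n. ✓

n = 103952 = 196² + 256² (one valid representation with x ≤ y).


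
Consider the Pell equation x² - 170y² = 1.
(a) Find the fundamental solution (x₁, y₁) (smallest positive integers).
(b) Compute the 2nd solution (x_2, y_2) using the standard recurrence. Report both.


Step 1: Find the fundamental solution (x₁, y₁) of x² - 170y² = 1.
  Expand √170 as a continued fraction. a₀ = ⌊√170⌋ = 13; iterate m_{k+1} = d_k·a_k − m_k, d_{k+1} = (170 − m_{k+1}²)/d_k, a_{k+1} = ⌊(a₀ + m_{k+1})/d_{k+1}⌋ (starting m₀ = 0, d₀ = 1), with convergents p_k = a_k·p_{k-1} + p_{k-2}, q_k = a_k·q_{k-1} + q_{k-2} (p₋₁ = 1, q₋₁ = 0):
  k = 0: a₀ = 13; p₀/q₀ = 13/1; p₀² − 170·q₀² = 169 − 170 = -1.
  k = 1: m = 13, d = 1, a = ⌊(13 + 13)/1⌋ = 26; p/q = (26·13 + 1)/(26·1 + 0) = 339/26; p² − 170·q² = 114921 − 114920 = 1.
  The first convergent with p² − 170·q² = 1 gives the fundamental solution (x₁, y₁) = (339, 26).
Step 2: Apply the recurrence (x_{n+1}, y_{n+1}) = (x₁x_n + 170y₁y_n, x₁y_n + y₁x_n) repeatedly.
  From (x_1, y_1) = (339, 26): x_2 = 339·339 + 170·26·26 = 229841; y_2 = 339·26 + 26·339 = 17628.
Step 3: Verify x_2² - 170·y_2² = 52826885281 - 52826885280 = 1 (should be 1). ✓

(x_1, y_1) = (339, 26); (x_2, y_2) = (229841, 17628).


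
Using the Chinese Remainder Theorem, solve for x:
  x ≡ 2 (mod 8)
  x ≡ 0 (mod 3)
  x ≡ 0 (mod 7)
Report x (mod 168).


Moduli 8, 3, 7 are pairwise coprime; by CRT there is a unique solution modulo M = 8 · 3 · 7 = 168.
Solve pairwise, accumulating the modulus:
  Start with x ≡ 2 (mod 8).
  Combine with x ≡ 0 (mod 3): since gcd(8, 3) = 1, we get a unique residue mod 24.
    Write x = 2 + 8·t and substitute into x ≡ 0 (mod 3): 8·t ≡ 0 − 2 = -2 (mod 3).
    Reduce coefficients mod 3: 2·t ≡ 1 (mod 3).
    The inverse of 2 mod 3 is 2 (since 2·2 = 4 = 1·3 + 1), so t ≡ 2·1 = 2 ≡ 2 (mod 3).
    Then x = 2 + 8·2 = 18, valid modulo lcm(8, 3) = 24: x ≡ 18 (mod 24).
  Combine with x ≡ 0 (mod 7): since gcd(24, 7) = 1, we get a unique residue mod 168.
    Write x = 18 + 24·t and substitute into x ≡ 0 (mod 7): 24·t ≡ 0 − 18 = -18 (mod 7).
    Reduce coefficients mod 7: 3·t ≡ 3 (mod 7).
    The inverse of 3 mod 7 is 5 (since 3·5 = 15 = 2·7 + 1), so t ≡ 5·3 = 15 ≡ 1 (mod 7).
    Then x = 18 + 24·1 = 42, valid modulo lcm(24, 7) = 168: x ≡ 42 (mod 168).
Verify: 42 mod 8 = 2 ✓, 42 mod 3 = 0 ✓, 42 mod 7 = 0 ✓.

x ≡ 42 (mod 168).


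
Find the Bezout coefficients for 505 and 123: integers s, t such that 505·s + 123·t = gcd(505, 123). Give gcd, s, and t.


Euclidean algorithm on (505, 123) — divide until remainder is 0:
  505 = 4 · 123 + 13
  123 = 9 · 13 + 6
  13 = 2 · 6 + 1
  6 = 6 · 1 + 0
gcd(505, 123) = 1.
Track Bezout coefficients alongside the remainders: start with r₀ = 505 = a·1 + b·0 (s = 1, t = 0) and r₁ = 123 = a·0 + b·1 (s = 0, t = 1); each new remainder r_{k+1} = r_{k-1} − q_k·r_k inherits s_{k+1} = s_{k-1} − q_k·s_k, t_{k+1} = t_{k-1} − q_k·t_k, so r_k = a·s_k + b·t_k at every step:
  q = 4: r = 13, s = 1 − 4·0 = 1, t = 0 − 4·1 = -4  (check: 505·1 + 123·(-4) = 13)
  q = 9: r = 6, s = 0 − 9·1 = -9, t = 1 − 9·(-4) = 37  (check: 505·(-9) + 123·37 = 6)
  q = 2: r = 1, s = 1 − 2·(-9) = 19, t = -4 − 2·37 = -78  (check: 505·19 + 123·(-78) = 1)
The row with r = 1 (the gcd) gives the Bezout coefficients s = 19, t = -78.
Result: 505 · (19) + 123 · (-78) = 1.

gcd(505, 123) = 1; s = 19, t = -78 (check: 505·19 + 123·(-78) = 1).


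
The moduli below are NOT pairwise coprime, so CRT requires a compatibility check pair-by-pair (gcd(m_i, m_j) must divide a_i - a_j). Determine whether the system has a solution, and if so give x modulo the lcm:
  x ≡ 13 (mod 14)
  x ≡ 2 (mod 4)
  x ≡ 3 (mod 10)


Moduli 14, 4, 10 are not pairwise coprime, so CRT works modulo lcm(m_i) when all pairwise compatibility conditions hold.
Pairwise compatibility: gcd(m_i, m_j) must divide a_i - a_j for every pair.
Merge one congruence at a time:
  Start: x ≡ 13 (mod 14).
  Combine with x ≡ 2 (mod 4): gcd(14, 4) = 2, and 2 - 13 = -11 is NOT divisible by 2.
    ⇒ system is inconsistent (no integer solution).

No solution (the system is inconsistent).


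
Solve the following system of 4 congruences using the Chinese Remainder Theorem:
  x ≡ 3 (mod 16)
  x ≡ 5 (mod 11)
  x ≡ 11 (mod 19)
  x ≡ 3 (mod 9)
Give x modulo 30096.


Product of moduli M = 16 · 11 · 19 · 9 = 30096.
Merge one congruence at a time:
  Start: x ≡ 3 (mod 16).
  Combine with x ≡ 5 (mod 11); new modulus lcm = 176.
    Write x = 3 + 16·t and substitute into x ≡ 5 (mod 11): 16·t ≡ 5 − 3 = 2 (mod 11).
    Reduce coefficients mod 11: 5·t ≡ 2 (mod 11).
    The inverse of 5 mod 11 is 9 (since 5·9 = 45 = 4·11 + 1), so t ≡ 9·2 = 18 ≡ 7 (mod 11).
    Then x = 3 + 16·7 = 115, valid modulo lcm(16, 11) = 176: x ≡ 115 (mod 176).
  Combine with x ≡ 11 (mod 19); new modulus lcm = 3344.
    Write x = 115 + 176·t and substitute into x ≡ 11 (mod 19): 176·t ≡ 11 − 115 = -104 (mod 19).
    Reduce coefficients mod 19: 5·t ≡ 10 (mod 19).
    The inverse of 5 mod 19 is 4 (since 5·4 = 20 = 1·19 + 1), so t ≡ 4·10 = 40 ≡ 2 (mod 19).
    Then x = 115 + 176·2 = 467, valid modulo lcm(176, 19) = 3344: x ≡ 467 (mod 3344).
  Combine with x ≡ 3 (mod 9); new modulus lcm = 30096.
    Write x = 467 + 3344·t and substitute into x ≡ 3 (mod 9): 3344·t ≡ 3 − 467 = -464 (mod 9).
    Reduce coefficients mod 9: 5·t ≡ 4 (mod 9).
    The inverse of 5 mod 9 is 2 (since 5·2 = 10 = 1·9 + 1), so t ≡ 2·4 = 8 ≡ 8 (mod 9).
    Then x = 467 + 3344·8 = 27219, valid modulo lcm(3344, 9) = 30096: x ≡ 27219 (mod 30096).
Verify against each original: 27219 mod 16 = 3, 27219 mod 11 = 5, 27219 mod 19 = 11, 27219 mod 9 = 3.

x ≡ 27219 (mod 30096).


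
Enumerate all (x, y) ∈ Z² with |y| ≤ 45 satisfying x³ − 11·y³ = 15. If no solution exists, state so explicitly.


The equation is x³ - 11y³ = 15. For fixed y, x³ = 11·y³ + 15, so a solution requires the RHS to be a perfect cube.
Strategy: iterate y from -45 to 45, compute RHS = 11·y³ + 15, and check whether it is a (positive or negative) perfect cube.
Check small values of y:
  y = 0: RHS = 15 is not a perfect cube.
  y = 1: RHS = 26 is not a perfect cube.
  y = -1: RHS = 4 is not a perfect cube.
  y = 2: RHS = 103 is not a perfect cube.
  y = -2: RHS = -73 is not a perfect cube.
  y = 3: RHS = 312 is not a perfect cube.
  y = -3: RHS = -282 is not a perfect cube.
Continuing the search up to |y| = 45 finds no solutions either.
No (x, y) in the scanned range satisfies the equation.

No integer solutions with |y| ≤ 45.


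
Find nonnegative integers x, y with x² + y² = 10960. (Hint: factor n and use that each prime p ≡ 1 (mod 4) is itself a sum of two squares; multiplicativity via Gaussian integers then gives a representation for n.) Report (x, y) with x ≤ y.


Step 1: Factor n = 10960 = 2^4 · 5 · 137.
Step 2: Check the mod-4 condition on each prime factor: 2 = 2 (special); 5 ≡ 1 (mod 4), exponent 1; 137 ≡ 1 (mod 4), exponent 1.
All primes ≡ 3 (mod 4) appear to even exponent (or don't appear), so by the two-squares theorem n IS expressible as a sum of two squares.
Step 3: Build a representation. Group n = k² · m with k = 4 and m = 5 · 137 = 685 (a product of primes ≡ 1 (mod 4)); a representation of m scales to one of n via (k·x)² + (k·y)² = k²(x² + y²). Each prime p ≡ 1 (mod 4) is itself a sum of two squares; find a² by testing p − a² for a perfect square:
  5: 5 − 1² = 4 = 2² ⇒ 5 = 1² + 2².
  137: 137 − 1² = 136, 137 − 2² = 133, 137 − 3² = 128, 137 − 4² = 121 = 11² ⇒ 137 = 4² + 11².
  Combine using the Brahmagupta–Fibonacci identity (a² + b²)(c² + d²) = (ac − bd)² + (ad + bc)² = (ac + bd)² + (ad − bc)²:
  5 · 137 = 685: from (1² + 2²)(4² + 11²), take (1·4 − 2·11, 1·11 + 2·4) = (4 − 22, 11 + 8) = (-18, 19); dropping signs (only squares matter) gives (18, 19); check 18² + 19² = 324 + 361 = 685 ✓.
  Scale by k = 4: (4·18, 4·19) = (72, 76).
Step 4: Order so x ≤ y and verify: 72² + 76² = 5184 + 5776 = 10960 = n. ✓

n = 10960 = 72² + 76² (one valid representation with x ≤ y).


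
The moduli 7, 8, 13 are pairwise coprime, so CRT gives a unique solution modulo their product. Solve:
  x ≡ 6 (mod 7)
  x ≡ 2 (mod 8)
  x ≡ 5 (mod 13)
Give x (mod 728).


Moduli 7, 8, 13 are pairwise coprime; by CRT there is a unique solution modulo M = 7 · 8 · 13 = 728.
Solve pairwise, accumulating the modulus:
  Start with x ≡ 6 (mod 7).
  Combine with x ≡ 2 (mod 8): since gcd(7, 8) = 1, we get a unique residue mod 56.
    Write x = 6 + 7·t and substitute into x ≡ 2 (mod 8): 7·t ≡ 2 − 6 = -4 (mod 8).
    Reduce coefficients mod 8: 7·t ≡ 4 (mod 8).
    The inverse of 7 mod 8 is 7 (since 7·7 = 49 = 6·8 + 1), so t ≡ 7·4 = 28 ≡ 4 (mod 8).
    Then x = 6 + 7·4 = 34, valid modulo lcm(7, 8) = 56: x ≡ 34 (mod 56).
  Combine with x ≡ 5 (mod 13): since gcd(56, 13) = 1, we get a unique residue mod 728.
    Write x = 34 + 56·t and substitute into x ≡ 5 (mod 13): 56·t ≡ 5 − 34 = -29 (mod 13).
    Reduce coefficients mod 13: 4·t ≡ 10 (mod 13).
    The inverse of 4 mod 13 is 10 (since 4·10 = 40 = 3·13 + 1), so t ≡ 10·10 = 100 ≡ 9 (mod 13).
    Then x = 34 + 56·9 = 538, valid modulo lcm(56, 13) = 728: x ≡ 538 (mod 728).
Verify: 538 mod 7 = 6 ✓, 538 mod 8 = 2 ✓, 538 mod 13 = 5 ✓.

x ≡ 538 (mod 728).


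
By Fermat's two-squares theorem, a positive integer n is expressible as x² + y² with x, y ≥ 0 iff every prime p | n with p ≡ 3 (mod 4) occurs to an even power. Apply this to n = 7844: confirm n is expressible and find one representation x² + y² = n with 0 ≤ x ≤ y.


Step 1: Factor n = 7844 = 2^2 · 37 · 53.
Step 2: Check the mod-4 condition on each prime factor: 2 = 2 (special); 37 ≡ 1 (mod 4), exponent 1; 53 ≡ 1 (mod 4), exponent 1.
All primes ≡ 3 (mod 4) appear to even exponent (or don't appear), so by the two-squares theorem n IS expressible as a sum of two squares.
Step 3: Build a representation. Group n = k² · m with k = 2 and m = 37 · 53 = 1961 (a product of primes ≡ 1 (mod 4)); a representation of m scales to one of n via (k·x)² + (k·y)² = k²(x² + y²). Each prime p ≡ 1 (mod 4) is itself a sum of two squares; find a² by testing p − a² for a perfect square:
  37: 37 − 1² = 36 = 6² ⇒ 37 = 1² + 6².
  53: 53 − 1² = 52, 53 − 2² = 49 = 7² ⇒ 53 = 2² + 7².
  Combine using the Brahmagupta–Fibonacci identity (a² + b²)(c² + d²) = (ac − bd)² + (ad + bc)² = (ac + bd)² + (ad − bc)²:
  37 · 53 = 1961: from (1² + 6²)(2² + 7²), take (1·2 − 6·7, 1·7 + 6·2) = (2 − 42, 7 + 12) = (-40, 19); dropping signs (only squares matter) gives (40, 19); check 40² + 19² = 1600 + 361 = 1961 ✓.
  Scale by k = 2: (2·40, 2·19) = (80, 38).
Step 4: Order so x ≤ y and verify: 38² + 80² = 1444 + 6400 = 7844 = n. ✓

n = 7844 = 38² + 80² (one valid representation with x ≤ y).


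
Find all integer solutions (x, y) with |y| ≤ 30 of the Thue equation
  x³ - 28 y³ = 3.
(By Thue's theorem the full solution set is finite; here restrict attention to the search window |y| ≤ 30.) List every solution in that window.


The equation is x³ - 28y³ = 3. For fixed y, x³ = 28·y³ + 3, so a solution requires the RHS to be a perfect cube.
Strategy: iterate y from -30 to 30, compute RHS = 28·y³ + 3, and check whether it is a (positive or negative) perfect cube.
Check small values of y:
  y = 0: RHS = 3 is not a perfect cube.
  y = 1: RHS = 31 is not a perfect cube.
  y = -1: RHS = -25 is not a perfect cube.
  y = 2: RHS = 227 is not a perfect cube.
  y = -2: RHS = -221 is not a perfect cube.
  y = 3: RHS = 759 is not a perfect cube.
  y = -3: RHS = -753 is not a perfect cube.
Continuing the search up to |y| = 30 finds no solutions either.
No (x, y) in the scanned range satisfies the equation.

No integer solutions with |y| ≤ 30.


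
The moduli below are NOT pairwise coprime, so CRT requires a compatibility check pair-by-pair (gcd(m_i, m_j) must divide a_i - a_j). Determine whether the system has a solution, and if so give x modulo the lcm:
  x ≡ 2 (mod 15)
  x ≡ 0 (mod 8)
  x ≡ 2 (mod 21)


Moduli 15, 8, 21 are not pairwise coprime, so CRT works modulo lcm(m_i) when all pairwise compatibility conditions hold.
Pairwise compatibility: gcd(m_i, m_j) must divide a_i - a_j for every pair.
Merge one congruence at a time:
  Start: x ≡ 2 (mod 15).
  Combine with x ≡ 0 (mod 8): gcd(15, 8) = 1; 0 - 2 = -2, which IS divisible by 1, so compatible.
    Write x = 2 + 15·t and substitute into x ≡ 0 (mod 8): 15·t ≡ 0 − 2 = -2 (mod 8).
    Reduce coefficients mod 8: 7·t ≡ 6 (mod 8).
    The inverse of 7 mod 8 is 7 (since 7·7 = 49 = 6·8 + 1), so t ≡ 7·6 = 42 ≡ 2 (mod 8).
    Then x = 2 + 15·2 = 32, valid modulo lcm(15, 8) = 120: x ≡ 32 (mod 120).
  Combine with x ≡ 2 (mod 21): gcd(120, 21) = 3; 2 - 32 = -30, which IS divisible by 3, so compatible.
    Write x = 32 + 120·t and substitute into x ≡ 2 (mod 21): 120·t ≡ 2 − 32 = -30 (mod 21).
    Divide the congruence (and modulus) by g = 3: 40·t ≡ -10 (mod 7).
    Reduce coefficients mod 7: 5·t ≡ 4 (mod 7).
    The inverse of 5 mod 7 is 3 (since 5·3 = 15 = 2·7 + 1), so t ≡ 3·4 = 12 ≡ 5 (mod 7).
    Then x = 32 + 120·5 = 632, valid modulo lcm(120, 21) = 840: x ≡ 632 (mod 840).
Verify: 632 mod 15 = 2, 632 mod 8 = 0, 632 mod 21 = 2.

x ≡ 632 (mod 840).


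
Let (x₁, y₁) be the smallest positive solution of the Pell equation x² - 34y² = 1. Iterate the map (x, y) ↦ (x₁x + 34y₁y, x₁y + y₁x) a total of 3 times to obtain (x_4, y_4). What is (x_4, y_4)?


Step 1: Find the fundamental solution (x₁, y₁) of x² - 34y² = 1.
  Expand √34 as a continued fraction. a₀ = ⌊√34⌋ = 5; iterate m_{k+1} = d_k·a_k − m_k, d_{k+1} = (34 − m_{k+1}²)/d_k, a_{k+1} = ⌊(a₀ + m_{k+1})/d_{k+1}⌋ (starting m₀ = 0, d₀ = 1), with convergents p_k = a_k·p_{k-1} + p_{k-2}, q_k = a_k·q_{k-1} + q_{k-2} (p₋₁ = 1, q₋₁ = 0):
  k = 0: a₀ = 5; p₀/q₀ = 5/1; p₀² − 34·q₀² = 25 − 34 = -9.
  k = 1: m = 5, d = 9, a = ⌊(5 + 5)/9⌋ = 1; p/q = (1·5 + 1)/(1·1 + 0) = 6/1; p² − 34·q² = 36 − 34 = 2.
  k = 2: m = 4, d = 2, a = ⌊(5 + 4)/2⌋ = 4; p/q = (4·6 + 5)/(4·1 + 1) = 29/5; p² − 34·q² = 841 − 850 = -9.
  k = 3: m = 4, d = 9, a = ⌊(5 + 4)/9⌋ = 1; p/q = (1·29 + 6)/(1·5 + 1) = 35/6; p² − 34·q² = 1225 − 1224 = 1.
  The first convergent with p² − 34·q² = 1 gives the fundamental solution (x₁, y₁) = (35, 6).
Step 2: Apply the recurrence (x_{n+1}, y_{n+1}) = (x₁x_n + 34y₁y_n, x₁y_n + y₁x_n) repeatedly.
  From (x_1, y_1) = (35, 6): x_2 = 35·35 + 34·6·6 = 2449; y_2 = 35·6 + 6·35 = 420.
  From (x_2, y_2) = (2449, 420): x_3 = 35·2449 + 34·6·420 = 171395; y_3 = 35·420 + 6·2449 = 29394.
  From (x_3, y_3) = (171395, 29394): x_4 = 35·171395 + 34·6·29394 = 11995201; y_4 = 35·29394 + 6·171395 = 2057160.
Step 3: Verify x_4² - 34·y_4² = 143884847030401 - 143884847030400 = 1 (should be 1). ✓

(x_1, y_1) = (35, 6); (x_4, y_4) = (11995201, 2057160).


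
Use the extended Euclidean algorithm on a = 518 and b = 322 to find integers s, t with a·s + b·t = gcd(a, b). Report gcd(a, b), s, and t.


Euclidean algorithm on (518, 322) — divide until remainder is 0:
  518 = 1 · 322 + 196
  322 = 1 · 196 + 126
  196 = 1 · 126 + 70
  126 = 1 · 70 + 56
  70 = 1 · 56 + 14
  56 = 4 · 14 + 0
gcd(518, 322) = 14.
Track Bezout coefficients alongside the remainders: start with r₀ = 518 = a·1 + b·0 (s = 1, t = 0) and r₁ = 322 = a·0 + b·1 (s = 0, t = 1); each new remainder r_{k+1} = r_{k-1} − q_k·r_k inherits s_{k+1} = s_{k-1} − q_k·s_k, t_{k+1} = t_{k-1} − q_k·t_k, so r_k = a·s_k + b·t_k at every step:
  q = 1: r = 196, s = 1 − 1·0 = 1, t = 0 − 1·1 = -1  (check: 518·1 + 322·(-1) = 196)
  q = 1: r = 126, s = 0 − 1·1 = -1, t = 1 − 1·(-1) = 2  (check: 518·(-1) + 322·2 = 126)
  q = 1: r = 70, s = 1 − 1·(-1) = 2, t = -1 − 1·2 = -3  (check: 518·2 + 322·(-3) = 70)
  q = 1: r = 56, s = -1 − 1·2 = -3, t = 2 − 1·(-3) = 5  (check: 518·(-3) + 322·5 = 56)
  q = 1: r = 14, s = 2 − 1·(-3) = 5, t = -3 − 1·5 = -8  (check: 518·5 + 322·(-8) = 14)
The row with r = 14 (the gcd) gives the Bezout coefficients s = 5, t = -8.
Result: 518 · (5) + 322 · (-8) = 14.

gcd(518, 322) = 14; s = 5, t = -8 (check: 518·5 + 322·(-8) = 14).


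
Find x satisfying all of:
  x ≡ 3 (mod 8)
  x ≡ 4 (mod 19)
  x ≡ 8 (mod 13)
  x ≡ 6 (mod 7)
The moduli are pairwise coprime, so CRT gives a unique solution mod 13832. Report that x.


Product of moduli M = 8 · 19 · 13 · 7 = 13832.
Merge one congruence at a time:
  Start: x ≡ 3 (mod 8).
  Combine with x ≡ 4 (mod 19); new modulus lcm = 152.
    Write x = 3 + 8·t and substitute into x ≡ 4 (mod 19): 8·t ≡ 4 − 3 = 1 (mod 19).
    The inverse of 8 mod 19 is 12 (since 8·12 = 96 = 5·19 + 1), so t ≡ 12·1 = 12 ≡ 12 (mod 19).
    Then x = 3 + 8·12 = 99, valid modulo lcm(8, 19) = 152: x ≡ 99 (mod 152).
  Combine with x ≡ 8 (mod 13); new modulus lcm = 1976.
    Write x = 99 + 152·t and substitute into x ≡ 8 (mod 13): 152·t ≡ 8 − 99 = -91 (mod 13).
    Reduce coefficients mod 13: 9·t ≡ 0 (mod 13).
    The inverse of 9 mod 13 is 3 (since 9·3 = 27 = 2·13 + 1), so t ≡ 3·0 = 0 ≡ 0 (mod 13).
    Then x = 99 + 152·0 = 99, valid modulo lcm(152, 13) = 1976: x ≡ 99 (mod 1976).
  Combine with x ≡ 6 (mod 7); new modulus lcm = 13832.
    Write x = 99 + 1976·t and substitute into x ≡ 6 (mod 7): 1976·t ≡ 6 − 99 = -93 (mod 7).
    Reduce coefficients mod 7: 2·t ≡ 5 (mod 7).
    The inverse of 2 mod 7 is 4 (since 2·4 = 8 = 1·7 + 1), so t ≡ 4·5 = 20 ≡ 6 (mod 7).
    Then x = 99 + 1976·6 = 11955, valid modulo lcm(1976, 7) = 13832: x ≡ 11955 (mod 13832).
Verify against each original: 11955 mod 8 = 3, 11955 mod 19 = 4, 11955 mod 13 = 8, 11955 mod 7 = 6.

x ≡ 11955 (mod 13832).


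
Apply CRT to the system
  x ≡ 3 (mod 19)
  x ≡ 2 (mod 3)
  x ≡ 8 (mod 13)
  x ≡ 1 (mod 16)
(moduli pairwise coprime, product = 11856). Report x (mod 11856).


Product of moduli M = 19 · 3 · 13 · 16 = 11856.
Merge one congruence at a time:
  Start: x ≡ 3 (mod 19).
  Combine with x ≡ 2 (mod 3); new modulus lcm = 57.
    Write x = 3 + 19·t and substitute into x ≡ 2 (mod 3): 19·t ≡ 2 − 3 = -1 (mod 3).
    Reduce coefficients mod 3: 1·t ≡ 2 (mod 3).
    So t ≡ 2 (mod 3).
    Then x = 3 + 19·2 = 41, valid modulo lcm(19, 3) = 57: x ≡ 41 (mod 57).
  Combine with x ≡ 8 (mod 13); new modulus lcm = 741.
    Write x = 41 + 57·t and substitute into x ≡ 8 (mod 13): 57·t ≡ 8 − 41 = -33 (mod 13).
    Reduce coefficients mod 13: 5·t ≡ 6 (mod 13).
    The inverse of 5 mod 13 is 8 (since 5·8 = 40 = 3·13 + 1), so t ≡ 8·6 = 48 ≡ 9 (mod 13).
    Then x = 41 + 57·9 = 554, valid modulo lcm(57, 13) = 741: x ≡ 554 (mod 741).
  Combine with x ≡ 1 (mod 16); new modulus lcm = 11856.
    Write x = 554 + 741·t and substitute into x ≡ 1 (mod 16): 741·t ≡ 1 − 554 = -553 (mod 16).
    Reduce coefficients mod 16: 5·t ≡ 7 (mod 16).
    The inverse of 5 mod 16 is 13 (since 5·13 = 65 = 4·16 + 1), so t ≡ 13·7 = 91 ≡ 11 (mod 16).
    Then x = 554 + 741·11 = 8705, valid modulo lcm(741, 16) = 11856: x ≡ 8705 (mod 11856).
Verify against each original: 8705 mod 19 = 3, 8705 mod 3 = 2, 8705 mod 13 = 8, 8705 mod 16 = 1.

x ≡ 8705 (mod 11856).


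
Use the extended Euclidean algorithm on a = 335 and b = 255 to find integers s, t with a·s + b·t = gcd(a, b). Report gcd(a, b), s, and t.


Euclidean algorithm on (335, 255) — divide until remainder is 0:
  335 = 1 · 255 + 80
  255 = 3 · 80 + 15
  80 = 5 · 15 + 5
  15 = 3 · 5 + 0
gcd(335, 255) = 5.
Track Bezout coefficients alongside the remainders: start with r₀ = 335 = a·1 + b·0 (s = 1, t = 0) and r₁ = 255 = a·0 + b·1 (s = 0, t = 1); each new remainder r_{k+1} = r_{k-1} − q_k·r_k inherits s_{k+1} = s_{k-1} − q_k·s_k, t_{k+1} = t_{k-1} − q_k·t_k, so r_k = a·s_k + b·t_k at every step:
  q = 1: r = 80, s = 1 − 1·0 = 1, t = 0 − 1·1 = -1  (check: 335·1 + 255·(-1) = 80)
  q = 3: r = 15, s = 0 − 3·1 = -3, t = 1 − 3·(-1) = 4  (check: 335·(-3) + 255·4 = 15)
  q = 5: r = 5, s = 1 − 5·(-3) = 16, t = -1 − 5·4 = -21  (check: 335·16 + 255·(-21) = 5)
The row with r = 5 (the gcd) gives the Bezout coefficients s = 16, t = -21.
Result: 335 · (16) + 255 · (-21) = 5.

gcd(335, 255) = 5; s = 16, t = -21 (check: 335·16 + 255·(-21) = 5).


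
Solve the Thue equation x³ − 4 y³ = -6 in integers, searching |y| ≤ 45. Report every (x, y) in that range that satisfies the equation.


The equation is x³ - 4y³ = -6. For fixed y, x³ = 4·y³ − 6, so a solution requires the RHS to be a perfect cube.
Strategy: iterate y from -45 to 45, compute RHS = 4·y³ − 6, and check whether it is a (positive or negative) perfect cube.
Check small values of y:
  y = 0: RHS = -6 is not a perfect cube.
  y = 1: RHS = -2 is not a perfect cube.
  y = -1: RHS = -10 is not a perfect cube.
  y = 2: RHS = 26 is not a perfect cube.
  y = -2: RHS = -38 is not a perfect cube.
  y = 3: RHS = 102 is not a perfect cube.
  y = -3: RHS = -114 is not a perfect cube.
Continuing the search up to |y| = 45 finds no solutions either.
No (x, y) in the scanned range satisfies the equation.

No integer solutions with |y| ≤ 45.


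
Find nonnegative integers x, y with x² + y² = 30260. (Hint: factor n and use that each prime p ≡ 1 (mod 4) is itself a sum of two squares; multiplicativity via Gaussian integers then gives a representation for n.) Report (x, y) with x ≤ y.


Step 1: Factor n = 30260 = 2^2 · 5 · 17 · 89.
Step 2: Check the mod-4 condition on each prime factor: 2 = 2 (special); 5 ≡ 1 (mod 4), exponent 1; 17 ≡ 1 (mod 4), exponent 1; 89 ≡ 1 (mod 4), exponent 1.
All primes ≡ 3 (mod 4) appear to even exponent (or don't appear), so by the two-squares theorem n IS expressible as a sum of two squares.
Step 3: Build a representation. Group n = k² · m with k = 2 and m = 5 · 17 · 89 = 7565 (a product of primes ≡ 1 (mod 4)); a representation of m scales to one of n via (k·x)² + (k·y)² = k²(x² + y²). Each prime p ≡ 1 (mod 4) is itself a sum of two squares; find a² by testing p − a² for a perfect square:
  5: 5 − 1² = 4 = 2² ⇒ 5 = 1² + 2².
  17: 17 − 1² = 16 = 4² ⇒ 17 = 1² + 4².
  89: 89 − 1² = 88, 89 − 2² = 85, 89 − 3² = 80, 89 − 4² = 73, 89 − 5² = 64 = 8² ⇒ 89 = 5² + 8².
  Combine using the Brahmagupta–Fibonacci identity (a² + b²)(c² + d²) = (ac − bd)² + (ad + bc)² = (ac + bd)² + (ad − bc)²:
  5 · 17 = 85: from (1² + 2²)(1² + 4²), take (1·1 − 2·4, 1·4 + 2·1) = (1 − 8, 4 + 2) = (-7, 6); dropping signs (only squares matter) gives (7, 6); check 7² + 6² = 49 + 36 = 85 ✓.
  85 · 89 = 7565: from (7² + 6²)(5² + 8²), take (7·5 − 6·8, 7·8 + 6·5) = (35 − 48, 56 + 30) = (-13, 86); dropping signs (only squares matter) gives (13, 86); check 13² + 86² = 169 + 7396 = 7565 ✓.
  Scale by k = 2: (2·13, 2·86) = (26, 172).
Step 4: Order so x ≤ y and verify: 26² + 172² = 676 + 29584 = 30260 = n. ✓

n = 30260 = 26² + 172² (one valid representation with x ≤ y).


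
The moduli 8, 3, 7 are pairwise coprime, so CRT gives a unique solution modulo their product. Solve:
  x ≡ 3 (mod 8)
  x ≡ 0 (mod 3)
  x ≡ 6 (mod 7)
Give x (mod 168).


Moduli 8, 3, 7 are pairwise coprime; by CRT there is a unique solution modulo M = 8 · 3 · 7 = 168.
Solve pairwise, accumulating the modulus:
  Start with x ≡ 3 (mod 8).
  Combine with x ≡ 0 (mod 3): since gcd(8, 3) = 1, we get a unique residue mod 24.
    Write x = 3 + 8·t and substitute into x ≡ 0 (mod 3): 8·t ≡ 0 − 3 = -3 (mod 3).
    Reduce coefficients mod 3: 2·t ≡ 0 (mod 3).
    The inverse of 2 mod 3 is 2 (since 2·2 = 4 = 1·3 + 1), so t ≡ 2·0 = 0 ≡ 0 (mod 3).
    Then x = 3 + 8·0 = 3, valid modulo lcm(8, 3) = 24: x ≡ 3 (mod 24).
  Combine with x ≡ 6 (mod 7): since gcd(24, 7) = 1, we get a unique residue mod 168.
    Write x = 3 + 24·t and substitute into x ≡ 6 (mod 7): 24·t ≡ 6 − 3 = 3 (mod 7).
    Reduce coefficients mod 7: 3·t ≡ 3 (mod 7).
    The inverse of 3 mod 7 is 5 (since 3·5 = 15 = 2·7 + 1), so t ≡ 5·3 = 15 ≡ 1 (mod 7).
    Then x = 3 + 24·1 = 27, valid modulo lcm(24, 7) = 168: x ≡ 27 (mod 168).
Verify: 27 mod 8 = 3 ✓, 27 mod 3 = 0 ✓, 27 mod 7 = 6 ✓.

x ≡ 27 (mod 168).


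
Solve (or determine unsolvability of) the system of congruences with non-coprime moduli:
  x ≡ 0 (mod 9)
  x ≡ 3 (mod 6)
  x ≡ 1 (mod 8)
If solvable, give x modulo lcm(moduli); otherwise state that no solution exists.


Moduli 9, 6, 8 are not pairwise coprime, so CRT works modulo lcm(m_i) when all pairwise compatibility conditions hold.
Pairwise compatibility: gcd(m_i, m_j) must divide a_i - a_j for every pair.
Merge one congruence at a time:
  Start: x ≡ 0 (mod 9).
  Combine with x ≡ 3 (mod 6): gcd(9, 6) = 3; 3 - 0 = 3, which IS divisible by 3, so compatible.
    Write x = 0 + 9·t and substitute into x ≡ 3 (mod 6): 9·t ≡ 3 − 0 = 3 (mod 6).
    Divide the congruence (and modulus) by g = 3: 3·t ≡ 1 (mod 2).
    Reduce coefficients mod 2: 1·t ≡ 1 (mod 2).
    So t ≡ 1 (mod 2).
    Then x = 0 + 9·1 = 9, valid modulo lcm(9, 6) = 18: x ≡ 9 (mod 18).
  Combine with x ≡ 1 (mod 8): gcd(18, 8) = 2; 1 - 9 = -8, which IS divisible by 2, so compatible.
    Write x = 9 + 18·t and substitute into x ≡ 1 (mod 8): 18·t ≡ 1 − 9 = -8 (mod 8).
    Divide the congruence (and modulus) by g = 2: 9·t ≡ -4 (mod 4).
    Reduce coefficients mod 4: 1·t ≡ 0 (mod 4).
    So t ≡ 0 (mod 4).
    Then x = 9 + 18·0 = 9, valid modulo lcm(18, 8) = 72: x ≡ 9 (mod 72).
Verify: 9 mod 9 = 0, 9 mod 6 = 3, 9 mod 8 = 1.

x ≡ 9 (mod 72).


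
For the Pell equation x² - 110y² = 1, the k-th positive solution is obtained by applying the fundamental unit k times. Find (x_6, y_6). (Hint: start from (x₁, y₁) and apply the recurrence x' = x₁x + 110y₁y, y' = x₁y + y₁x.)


Step 1: Find the fundamental solution (x₁, y₁) of x² - 110y² = 1.
  Expand √110 as a continued fraction. a₀ = ⌊√110⌋ = 10; iterate m_{k+1} = d_k·a_k − m_k, d_{k+1} = (110 − m_{k+1}²)/d_k, a_{k+1} = ⌊(a₀ + m_{k+1})/d_{k+1}⌋ (starting m₀ = 0, d₀ = 1), with convergents p_k = a_k·p_{k-1} + p_{k-2}, q_k = a_k·q_{k-1} + q_{k-2} (p₋₁ = 1, q₋₁ = 0):
  k = 0: a₀ = 10; p₀/q₀ = 10/1; p₀² − 110·q₀² = 100 − 110 = -10.
  k = 1: m = 10, d = 10, a = ⌊(10 + 10)/10⌋ = 2; p/q = (2·10 + 1)/(2·1 + 0) = 21/2; p² − 110·q² = 441 − 440 = 1.
  The first convergent with p² − 110·q² = 1 gives the fundamental solution (x₁, y₁) = (21, 2).
Step 2: Apply the recurrence (x_{n+1}, y_{n+1}) = (x₁x_n + 110y₁y_n, x₁y_n + y₁x_n) repeatedly.
  From (x_1, y_1) = (21, 2): x_2 = 21·21 + 110·2·2 = 881; y_2 = 21·2 + 2·21 = 84.
  From (x_2, y_2) = (881, 84): x_3 = 21·881 + 110·2·84 = 36981; y_3 = 21·84 + 2·881 = 3526.
  From (x_3, y_3) = (36981, 3526): x_4 = 21·36981 + 110·2·3526 = 1552321; y_4 = 21·3526 + 2·36981 = 148008.
  From (x_4, y_4) = (1552321, 148008): x_5 = 21·1552321 + 110·2·148008 = 65160501; y_5 = 21·148008 + 2·1552321 = 6212810.
  From (x_5, y_5) = (65160501, 6212810): x_6 = 21·65160501 + 110·2·6212810 = 2735188721; y_6 = 21·6212810 + 2·65160501 = 260790012.
Step 3: Verify x_6² - 110·y_6² = 7481257339485615841 - 7481257339485615840 = 1 (should be 1). ✓

(x_1, y_1) = (21, 2); (x_6, y_6) = (2735188721, 260790012).
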